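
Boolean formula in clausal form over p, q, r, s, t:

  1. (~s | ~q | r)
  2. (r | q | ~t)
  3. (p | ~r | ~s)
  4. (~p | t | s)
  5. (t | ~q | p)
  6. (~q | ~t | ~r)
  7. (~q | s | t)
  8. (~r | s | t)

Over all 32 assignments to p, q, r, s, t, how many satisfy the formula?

Case analysis on t and q:
  t=1, q=1: remaining (p,r,s) ∈ {(0,0,0); (1,0,0)} — 2.
  t=1, q=0: remaining (p,r,s) ∈ {(0,1,0); (1,1,0); (1,1,1)} — 3.
  t=0, q=1: remaining (p,r,s) ∈ {(1,1,1)} — 1.
  t=0, q=0: remaining (p,r,s) ∈ {(0,0,0); (0,0,1); (1,0,1); (1,1,1)} — 4.
Total: 2 + 3 + 1 + 4 = 10.

10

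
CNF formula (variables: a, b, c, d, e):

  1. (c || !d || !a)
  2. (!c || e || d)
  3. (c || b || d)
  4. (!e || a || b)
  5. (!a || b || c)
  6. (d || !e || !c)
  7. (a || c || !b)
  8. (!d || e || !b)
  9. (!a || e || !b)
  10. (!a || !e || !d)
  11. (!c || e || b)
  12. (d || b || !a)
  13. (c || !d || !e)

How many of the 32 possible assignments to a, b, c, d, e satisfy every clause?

The models are:
  a=F b=F c=F d=T e=F
  a=F b=T c=T d=T e=T
  a=T b=T c=F d=F e=T
That's 3 in total.

3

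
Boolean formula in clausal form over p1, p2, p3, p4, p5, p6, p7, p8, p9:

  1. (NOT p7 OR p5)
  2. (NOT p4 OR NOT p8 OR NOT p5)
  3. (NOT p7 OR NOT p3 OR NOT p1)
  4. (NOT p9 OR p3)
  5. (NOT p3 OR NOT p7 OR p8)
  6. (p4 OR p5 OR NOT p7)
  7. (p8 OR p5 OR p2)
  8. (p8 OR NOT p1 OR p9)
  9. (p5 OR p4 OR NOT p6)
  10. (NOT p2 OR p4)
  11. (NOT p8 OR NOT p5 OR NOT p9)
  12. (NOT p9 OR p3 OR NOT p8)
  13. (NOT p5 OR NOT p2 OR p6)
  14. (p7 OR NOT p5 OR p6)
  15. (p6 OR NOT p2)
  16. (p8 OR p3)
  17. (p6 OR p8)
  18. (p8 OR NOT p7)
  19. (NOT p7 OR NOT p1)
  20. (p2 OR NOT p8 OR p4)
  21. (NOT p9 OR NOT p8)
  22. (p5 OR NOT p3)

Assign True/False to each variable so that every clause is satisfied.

p1 occurs only negated in the remaining clauses — set p1 = False.
Set p2 = False and propagate.
Set p3 = False and propagate.
  then p9 is forced to False.
  then p8 is forced to True.
  then p4 is forced to True.
  then p5 is forced to False.
  then p7 is forced to False.
p6 is now unconstrained; take p6 = True.
Every clause has at least one true literal under this assignment.

p1=F, p2=F, p3=F, p4=T, p5=F, p6=T, p7=F, p8=T, p9=F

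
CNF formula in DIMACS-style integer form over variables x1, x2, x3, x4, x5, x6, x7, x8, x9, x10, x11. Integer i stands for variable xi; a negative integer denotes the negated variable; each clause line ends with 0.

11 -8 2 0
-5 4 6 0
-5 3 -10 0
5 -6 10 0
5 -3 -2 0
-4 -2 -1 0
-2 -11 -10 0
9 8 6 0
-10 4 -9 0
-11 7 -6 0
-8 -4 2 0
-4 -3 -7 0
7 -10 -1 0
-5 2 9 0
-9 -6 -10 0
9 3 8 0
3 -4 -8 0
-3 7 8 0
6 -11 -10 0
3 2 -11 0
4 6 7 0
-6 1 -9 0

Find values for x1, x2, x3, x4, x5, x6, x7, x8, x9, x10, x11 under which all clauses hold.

x1=F, x2=F, x3=F, x4=F, x5=F, x6=F, x7=T, x8=F, x9=T, x10=F, x11=F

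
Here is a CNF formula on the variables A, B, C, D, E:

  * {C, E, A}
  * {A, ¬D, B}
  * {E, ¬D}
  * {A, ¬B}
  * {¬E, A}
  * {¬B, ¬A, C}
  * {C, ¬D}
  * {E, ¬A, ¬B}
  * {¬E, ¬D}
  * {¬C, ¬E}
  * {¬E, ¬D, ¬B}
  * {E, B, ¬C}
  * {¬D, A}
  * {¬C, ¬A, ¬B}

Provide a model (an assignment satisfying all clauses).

Pure literal: D appears only negated; assign D = False.
Set A = True and propagate.
The remaining clauses are satisfied by B = False, C = False, E = True.
Every clause has at least one true literal under this assignment.
Check each clause:
  1. {E, A, C} — A is true.
  2. {A, B, ¬D} — A is true.
  3. {E, ¬D} — ¬D is true.
  4. {¬B, A} — A is true.
  5. {¬E, A} — A is true.
  6. {¬A, C, ¬B} — ¬B is true.
  7. {C, ¬D} — ¬D is true.
  8. {¬B, ¬A, E} — E is true.
  9. {¬D, ¬E} — ¬D is true.
  10. {¬E, ¬C} — ¬C is true.
  11. {¬D, ¬E, ¬B} — ¬D is true.
  12. {B, ¬C, E} — ¬C is true.
  13. {A, ¬D} — A is true.
  14. {¬C, ¬B, ¬A} — ¬C is true.

A=T, B=F, C=F, D=F, E=T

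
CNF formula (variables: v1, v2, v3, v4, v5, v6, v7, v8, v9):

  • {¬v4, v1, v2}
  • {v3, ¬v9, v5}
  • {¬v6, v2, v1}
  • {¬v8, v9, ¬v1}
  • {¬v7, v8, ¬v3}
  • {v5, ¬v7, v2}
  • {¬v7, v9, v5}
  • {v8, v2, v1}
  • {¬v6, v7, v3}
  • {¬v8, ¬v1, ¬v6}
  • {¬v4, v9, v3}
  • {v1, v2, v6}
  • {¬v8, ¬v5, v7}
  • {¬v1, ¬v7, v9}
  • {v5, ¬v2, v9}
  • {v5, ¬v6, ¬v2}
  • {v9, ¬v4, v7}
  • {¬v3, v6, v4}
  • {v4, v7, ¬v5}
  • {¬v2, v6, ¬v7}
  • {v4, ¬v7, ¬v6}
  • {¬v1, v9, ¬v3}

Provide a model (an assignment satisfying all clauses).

v1=T, v2=F, v3=F, v4=T, v5=T, v6=T, v7=T, v8=F, v9=T

Set v1 = True and propagate.
Try v2 = False.
Try v3 = False.
For the remaining variables, v4 = True, v5 = True, v6 = True, v7 = True, v8 = False, v9 = True works.
Check each clause:
  1. {v1, v2, ¬v4} — v1 is true.
  2. {v5, ¬v9, v3} — v5 is true.
  3. {v2, v1, ¬v6} — v1 is true.
  4. {v9, ¬v1, ¬v8} — ¬v8 is true.
  5. {¬v3, v8, ¬v7} — ¬v3 is true.
  6. {v5, v2, ¬v7} — v5 is true.
  7. {¬v7, v9, v5} — v5 is true.
  8. {v1, v2, v8} — v1 is true.
  9. {v7, ¬v6, v3} — v7 is true.
  10. {¬v1, ¬v6, ¬v8} — ¬v8 is true.
  11. {v3, ¬v4, v9} — v9 is true.
  12. {v2, v6, v1} — v1 is true.
  13. {v7, ¬v8, ¬v5} — ¬v8 is true.
  14. {¬v7, ¬v1, v9} — v9 is true.
  15. {v5, ¬v2, v9} — v9 is true.
  16. {¬v6, v5, ¬v2} — v5 is true.
  17. {v7, v9, ¬v4} — v9 is true.
  18. {v6, ¬v3, v4} — v4 is true.
  19. {v7, ¬v5, v4} — v4 is true.
  20. {v6, ¬v2, ¬v7} — v6 is true.
  21. {¬v7, v4, ¬v6} — v4 is true.
  22. {¬v3, v9, ¬v1} — v9 is true.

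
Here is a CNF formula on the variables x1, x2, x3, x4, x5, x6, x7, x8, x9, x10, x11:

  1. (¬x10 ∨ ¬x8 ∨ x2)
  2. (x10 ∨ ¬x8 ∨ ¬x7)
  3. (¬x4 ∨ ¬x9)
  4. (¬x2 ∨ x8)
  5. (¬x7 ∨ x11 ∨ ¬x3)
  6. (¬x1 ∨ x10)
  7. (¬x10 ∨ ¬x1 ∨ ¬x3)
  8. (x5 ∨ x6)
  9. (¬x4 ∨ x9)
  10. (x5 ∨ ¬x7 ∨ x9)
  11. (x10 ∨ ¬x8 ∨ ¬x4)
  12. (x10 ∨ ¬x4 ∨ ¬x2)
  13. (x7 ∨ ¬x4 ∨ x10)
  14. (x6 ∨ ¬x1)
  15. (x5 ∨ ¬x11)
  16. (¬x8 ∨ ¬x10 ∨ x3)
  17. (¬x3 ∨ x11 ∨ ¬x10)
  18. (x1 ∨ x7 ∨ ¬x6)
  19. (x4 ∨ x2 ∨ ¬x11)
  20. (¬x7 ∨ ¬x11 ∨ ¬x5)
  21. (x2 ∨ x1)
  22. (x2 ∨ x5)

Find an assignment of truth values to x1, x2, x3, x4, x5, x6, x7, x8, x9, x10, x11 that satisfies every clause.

x1 = F, x2 = T, x3 = T, x4 = F, x5 = T, x6 = F, x7 = F, x8 = T, x9 = T, x10 = F, x11 = F

Branch on x1: take x1 = False.
  then x2 is forced to True.
  then x8 is forced to True.
Set x3 = True and propagate.
Try x4 = False.
The remaining clauses are satisfied by x5 = True, x6 = False, x7 = False, x9 = True, x10 = False, x11 = False.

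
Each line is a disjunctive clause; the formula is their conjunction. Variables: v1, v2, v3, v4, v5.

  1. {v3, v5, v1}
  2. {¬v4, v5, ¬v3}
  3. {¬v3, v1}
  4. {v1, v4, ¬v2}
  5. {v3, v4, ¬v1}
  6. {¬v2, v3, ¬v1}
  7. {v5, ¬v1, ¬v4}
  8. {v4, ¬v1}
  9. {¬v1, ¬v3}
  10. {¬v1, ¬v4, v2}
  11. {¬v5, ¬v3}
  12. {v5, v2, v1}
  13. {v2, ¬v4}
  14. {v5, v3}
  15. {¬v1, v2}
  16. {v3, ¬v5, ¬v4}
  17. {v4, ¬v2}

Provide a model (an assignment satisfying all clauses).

Branch on v1: take v1 = False.
  then v3 is forced to False.
  then v5 is forced to True.
  then v4 is forced to False.
  then v2 is forced to False.
Every clause has at least one true literal under this assignment.

v1=False, v2=False, v3=False, v4=False, v5=True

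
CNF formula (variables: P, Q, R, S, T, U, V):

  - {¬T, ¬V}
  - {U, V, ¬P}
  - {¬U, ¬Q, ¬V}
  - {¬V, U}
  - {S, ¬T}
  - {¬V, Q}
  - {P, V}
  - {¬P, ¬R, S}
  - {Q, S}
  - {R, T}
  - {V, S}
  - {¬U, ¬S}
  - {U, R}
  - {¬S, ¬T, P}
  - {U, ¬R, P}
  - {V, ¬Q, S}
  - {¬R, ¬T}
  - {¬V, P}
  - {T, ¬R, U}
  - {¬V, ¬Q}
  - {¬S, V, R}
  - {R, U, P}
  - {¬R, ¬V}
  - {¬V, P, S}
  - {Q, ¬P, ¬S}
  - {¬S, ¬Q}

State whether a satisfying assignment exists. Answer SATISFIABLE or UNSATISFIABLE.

UNSATISFIABLE

V = True:
  propagation gives T=False, U=True, Q=False; an empty clause results — contradiction.
V = False:
  propagation gives P=True, U=True, S=True; an empty clause results — contradiction.
Every branch closes, so no satisfying assignment exists.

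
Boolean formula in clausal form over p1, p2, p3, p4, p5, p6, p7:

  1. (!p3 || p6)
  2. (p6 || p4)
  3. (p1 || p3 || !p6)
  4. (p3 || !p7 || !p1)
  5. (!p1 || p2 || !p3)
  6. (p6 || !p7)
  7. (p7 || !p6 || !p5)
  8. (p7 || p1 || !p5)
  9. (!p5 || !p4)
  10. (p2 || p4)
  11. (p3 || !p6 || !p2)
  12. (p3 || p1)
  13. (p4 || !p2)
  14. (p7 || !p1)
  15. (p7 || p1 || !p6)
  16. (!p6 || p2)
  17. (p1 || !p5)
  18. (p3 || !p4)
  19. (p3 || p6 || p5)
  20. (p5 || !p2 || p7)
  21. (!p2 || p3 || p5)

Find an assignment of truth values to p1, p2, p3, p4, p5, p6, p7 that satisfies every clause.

p1 = F, p2 = T, p3 = T, p4 = T, p5 = F, p6 = T, p7 = T

Try p1 = False.
  then p3 is forced to True.
  then p6 is forced to True.
  then p7 is forced to True.
  then p2 is forced to True.
  then p4 is forced to True.
  then p5 is forced to False.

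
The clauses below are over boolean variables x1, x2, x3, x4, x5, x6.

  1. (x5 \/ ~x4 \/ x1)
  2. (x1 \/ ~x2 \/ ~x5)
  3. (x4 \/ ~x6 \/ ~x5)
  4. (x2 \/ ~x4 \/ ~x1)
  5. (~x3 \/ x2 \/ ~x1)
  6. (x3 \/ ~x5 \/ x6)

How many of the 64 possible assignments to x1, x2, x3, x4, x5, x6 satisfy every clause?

26

Split on x1, then x5.
  x1=1, x5=1: remaining (x2,x3,x4,x6) ∈ {(1,0,1,1); (1,1,0,0); (1,1,1,0); (1,1,1,1)} — 4.
  x1=1, x5=0: x6 free; 5 ways for (x2,x3,x4) × 2^1 = 10.
  x1=0, x5=1: remaining (x2,x3,x4,x6) ∈ {(0,0,1,1); (0,1,0,0); (0,1,1,0); (0,1,1,1)} — 4.
  x1=0, x5=0: forces x4=0; x2, x3, x6 free → 2^3 = 8.
Total: 4 + 10 + 4 + 8 = 26.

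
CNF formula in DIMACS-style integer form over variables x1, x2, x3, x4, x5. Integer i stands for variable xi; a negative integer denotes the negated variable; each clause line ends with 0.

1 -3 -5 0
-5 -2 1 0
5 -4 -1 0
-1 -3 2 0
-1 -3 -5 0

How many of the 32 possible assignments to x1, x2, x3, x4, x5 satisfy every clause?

Split on x1, then x5.
  x1=T, x5=T: remaining (x2,x3,x4) ∈ {(F,F,F); (F,F,T); (T,F,F); (T,F,T)} — 4.
  x1=T, x5=F: remaining (x2,x3,x4) ∈ {(F,F,F); (T,F,F); (T,T,F)} — 3.
  x1=F, x5=T: remaining (x2,x3,x4) ∈ {(F,F,F); (F,F,T)} — 2.
  x1=F, x5=F: x2, x3, x4 free → 2^3 = 8.
Total: 4 + 3 + 2 + 8 = 17.

17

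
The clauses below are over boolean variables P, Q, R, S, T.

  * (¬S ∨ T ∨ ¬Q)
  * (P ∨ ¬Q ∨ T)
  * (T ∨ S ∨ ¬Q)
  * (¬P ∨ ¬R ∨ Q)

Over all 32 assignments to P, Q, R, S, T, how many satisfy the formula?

20

Split on Q, then T.
  Q=T, T=T: P, R, S free → 2^3 = 8.
  Q=T, T=F: a clause becomes empty — 0.
  Q=F, T=T: S free; 3 ways for (P,R) × 2^1 = 6.
  Q=F, T=F: S free; 3 ways for (P,R) × 2^1 = 6.
Total: 8 + 0 + 6 + 6 = 20.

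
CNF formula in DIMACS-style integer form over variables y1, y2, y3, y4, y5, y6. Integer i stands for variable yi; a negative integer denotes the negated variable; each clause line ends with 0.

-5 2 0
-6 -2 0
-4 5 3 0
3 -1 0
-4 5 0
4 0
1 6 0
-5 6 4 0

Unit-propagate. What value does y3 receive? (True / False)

Unit clause (y4) sets y4 = True.
From (y5 || !y4) and y4 = True: y5 = True.
In (!y5 || y2), !y5 is now false; y2 must hold, so y2 = True.
From (!y6 || !y2) and y2 = True: y6 = False.
From (y6 || y1) and y6 = False: y1 = True.
(!y1 || y3): since y1 = True, the clause reduces to (y3). y3 = True.

True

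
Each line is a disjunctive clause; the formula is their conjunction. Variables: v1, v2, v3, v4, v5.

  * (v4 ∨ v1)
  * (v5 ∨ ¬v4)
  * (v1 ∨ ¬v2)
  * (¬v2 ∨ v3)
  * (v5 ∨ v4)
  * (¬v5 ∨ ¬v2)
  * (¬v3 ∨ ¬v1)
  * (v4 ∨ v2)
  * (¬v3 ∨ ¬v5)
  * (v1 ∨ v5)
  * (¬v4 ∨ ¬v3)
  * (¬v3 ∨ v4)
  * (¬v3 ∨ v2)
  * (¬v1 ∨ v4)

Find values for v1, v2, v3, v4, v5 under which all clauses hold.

v1=F, v2=F, v3=F, v4=T, v5=T

Branch on v1: take v1 = False.
  then v4 is forced to True.
  then v5 is forced to True.
  then v2 is forced to False.
  then v3 is forced to False.
Check each clause:
  1. (v1 ∨ v4) — v4 is true.
  2. (v5 ∨ ¬v4) — v5 is true.
  3. (v1 ∨ ¬v2) — ¬v2 is true.
  4. (¬v2 ∨ v3) — ¬v2 is true.
  5. (v5 ∨ v4) — v4 is true.
  6. (¬v2 ∨ ¬v5) — ¬v2 is true.
  7. (¬v3 ∨ ¬v1) — ¬v3 is true.
  8. (v4 ∨ v2) — v4 is true.
  9. (¬v5 ∨ ¬v3) — ¬v3 is true.
  10. (v5 ∨ v1) — v5 is true.
  11. (¬v3 ∨ ¬v4) — ¬v3 is true.
  12. (¬v3 ∨ v4) — v4 is true.
  13. (v2 ∨ ¬v3) — ¬v3 is true.
  14. (v4 ∨ ¬v1) — v4 is true.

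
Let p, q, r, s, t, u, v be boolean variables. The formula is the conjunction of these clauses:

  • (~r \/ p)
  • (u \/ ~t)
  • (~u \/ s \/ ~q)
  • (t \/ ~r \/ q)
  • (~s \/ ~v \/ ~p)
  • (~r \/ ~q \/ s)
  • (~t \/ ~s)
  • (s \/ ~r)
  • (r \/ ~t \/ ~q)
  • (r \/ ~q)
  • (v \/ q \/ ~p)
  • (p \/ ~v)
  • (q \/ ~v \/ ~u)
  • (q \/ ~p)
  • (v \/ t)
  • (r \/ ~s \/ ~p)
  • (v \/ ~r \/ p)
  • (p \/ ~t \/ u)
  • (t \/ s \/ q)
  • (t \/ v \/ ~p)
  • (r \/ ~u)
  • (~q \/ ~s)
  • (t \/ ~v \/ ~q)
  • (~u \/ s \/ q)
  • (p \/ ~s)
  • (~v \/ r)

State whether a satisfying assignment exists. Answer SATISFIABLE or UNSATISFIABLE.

q = True:
  propagation gives r=True, p=True, s=True; an empty clause results — contradiction.
q = False:
  propagation gives p=False, r=False, v=False, t=True; an empty clause results — contradiction.
Every branch closes, so no satisfying assignment exists.

UNSATISFIABLE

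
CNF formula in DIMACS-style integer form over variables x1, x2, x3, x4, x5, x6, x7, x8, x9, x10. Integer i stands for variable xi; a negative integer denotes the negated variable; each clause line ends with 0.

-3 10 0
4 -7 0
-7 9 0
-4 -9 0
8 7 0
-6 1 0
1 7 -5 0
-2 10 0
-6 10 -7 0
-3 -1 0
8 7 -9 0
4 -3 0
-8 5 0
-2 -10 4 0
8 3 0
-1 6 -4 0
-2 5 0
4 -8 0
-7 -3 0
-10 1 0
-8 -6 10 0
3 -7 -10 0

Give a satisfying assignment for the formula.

x1=1, x2=1, x3=0, x4=1, x5=1, x6=1, x7=0, x8=1, x9=0, x10=1

Set x1 = True and propagate.
  then x3 is forced to False.
  then x8 is forced to True.
  then x5 is forced to True.
  then x4 is forced to True.
  then x9 is forced to False.
  then x7 is forced to False.
  then x6 is forced to True.
  then x10 is forced to True.
x2 is now unconstrained; take x2 = True.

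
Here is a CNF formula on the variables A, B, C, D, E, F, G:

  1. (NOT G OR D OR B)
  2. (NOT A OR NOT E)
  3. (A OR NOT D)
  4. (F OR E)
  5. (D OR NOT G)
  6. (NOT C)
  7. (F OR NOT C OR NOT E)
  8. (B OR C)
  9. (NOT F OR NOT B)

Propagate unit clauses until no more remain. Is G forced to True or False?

(NOT C) is a unit clause: C = False.
(B OR C): since C = False, the clause reduces to (B). B = True.
From (NOT B OR NOT F) and B = True: F = False.
In (F OR E), F is now false; E must hold, so E = True.
(NOT A OR NOT E) with E = True leaves only NOT A, so A = False.
In (A OR NOT D), A is now false; NOT D must hold, so D = False.
In (NOT G OR D), D is now false; NOT G must hold, so G = False.

False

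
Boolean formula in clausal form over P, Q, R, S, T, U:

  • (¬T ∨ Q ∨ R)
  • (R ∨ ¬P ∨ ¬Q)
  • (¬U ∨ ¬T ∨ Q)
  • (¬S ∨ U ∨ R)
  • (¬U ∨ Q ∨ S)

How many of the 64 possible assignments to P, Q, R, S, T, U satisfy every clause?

36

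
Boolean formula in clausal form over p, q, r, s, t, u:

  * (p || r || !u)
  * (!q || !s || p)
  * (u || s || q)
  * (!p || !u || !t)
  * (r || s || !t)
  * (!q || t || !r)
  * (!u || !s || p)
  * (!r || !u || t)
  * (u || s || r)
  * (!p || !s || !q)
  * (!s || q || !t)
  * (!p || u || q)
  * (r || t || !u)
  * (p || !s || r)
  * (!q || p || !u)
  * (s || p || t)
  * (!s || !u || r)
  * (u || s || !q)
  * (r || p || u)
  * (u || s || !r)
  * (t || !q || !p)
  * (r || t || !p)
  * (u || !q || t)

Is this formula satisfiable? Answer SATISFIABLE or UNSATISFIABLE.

SATISFIABLE

Try p = False.
Set q = False and propagate.
Branch on r: take r = True.
For the remaining variables, s = False, t = True, u = True works.
So p = F, q = F, r = T, s = F, t = T, u = T is a satisfying assignment.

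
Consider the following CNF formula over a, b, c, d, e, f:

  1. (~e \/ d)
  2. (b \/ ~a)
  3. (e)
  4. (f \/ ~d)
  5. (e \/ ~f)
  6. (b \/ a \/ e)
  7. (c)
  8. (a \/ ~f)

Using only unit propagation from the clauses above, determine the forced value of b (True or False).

True

Unit clause (e) sets e = True.
In (d \/ ~e), ~e is now false; d must hold, so d = True.
In (~d \/ f), ~d is now false; f must hold, so f = True.
(c) is a unit clause: c = True.
From (~f \/ a) and f = True: a = True.
(~a \/ b) with a = True leaves only b, so b = True.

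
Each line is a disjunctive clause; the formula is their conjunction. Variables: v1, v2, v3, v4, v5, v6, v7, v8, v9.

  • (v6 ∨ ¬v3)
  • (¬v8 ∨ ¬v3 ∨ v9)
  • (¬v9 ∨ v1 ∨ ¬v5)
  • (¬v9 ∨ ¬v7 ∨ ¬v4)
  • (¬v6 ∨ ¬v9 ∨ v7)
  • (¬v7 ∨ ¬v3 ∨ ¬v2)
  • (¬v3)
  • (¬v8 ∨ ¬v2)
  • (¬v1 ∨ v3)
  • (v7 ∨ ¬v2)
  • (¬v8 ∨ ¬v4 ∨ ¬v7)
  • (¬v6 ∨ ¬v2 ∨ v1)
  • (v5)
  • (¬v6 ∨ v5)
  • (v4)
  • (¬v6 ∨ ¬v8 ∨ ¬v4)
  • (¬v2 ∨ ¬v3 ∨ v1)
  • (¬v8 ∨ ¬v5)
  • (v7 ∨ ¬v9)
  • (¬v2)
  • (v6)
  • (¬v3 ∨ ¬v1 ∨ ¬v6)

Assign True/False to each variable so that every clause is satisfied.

v1=F, v2=F, v3=F, v4=T, v5=T, v6=T, v7=T, v8=F, v9=F

Unit propagation: (¬v3) forces v3 = False.
(¬v1) is a unit clause, so v1 = False.
The clause (v5) is unit: v5 must be True.
Unit propagation: (¬v9) forces v9 = False.
Unit propagation: (v4) forces v4 = True.
(¬v8) is a unit clause, so v8 = False.
Unit propagation: (¬v2) forces v2 = False.
Unit propagation: (v6) forces v6 = True.
v7 is now unconstrained; take v7 = True.
Every clause has at least one true literal under this assignment.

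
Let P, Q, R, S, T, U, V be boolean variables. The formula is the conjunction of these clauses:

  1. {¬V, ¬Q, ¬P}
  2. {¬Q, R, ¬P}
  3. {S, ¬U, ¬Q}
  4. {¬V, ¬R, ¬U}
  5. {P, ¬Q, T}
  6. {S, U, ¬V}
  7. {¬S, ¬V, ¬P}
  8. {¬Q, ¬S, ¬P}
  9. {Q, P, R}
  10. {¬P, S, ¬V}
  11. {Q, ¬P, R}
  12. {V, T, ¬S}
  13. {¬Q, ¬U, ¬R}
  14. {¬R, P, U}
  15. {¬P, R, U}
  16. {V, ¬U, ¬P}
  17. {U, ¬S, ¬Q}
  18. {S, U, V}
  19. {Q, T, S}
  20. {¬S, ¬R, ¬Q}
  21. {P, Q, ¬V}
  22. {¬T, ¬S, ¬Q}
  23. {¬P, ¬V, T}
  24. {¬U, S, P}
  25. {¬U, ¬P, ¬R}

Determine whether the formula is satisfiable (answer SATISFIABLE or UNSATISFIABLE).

SATISFIABLE

Try P = False.
Set Q = False and propagate.
  then R is forced to True.
  then U is forced to True.
  then V is forced to False.
  then S is forced to True.
  then T is forced to True.
So P = False, Q = False, R = True, S = True, T = True, U = True, V = False is a satisfying assignment.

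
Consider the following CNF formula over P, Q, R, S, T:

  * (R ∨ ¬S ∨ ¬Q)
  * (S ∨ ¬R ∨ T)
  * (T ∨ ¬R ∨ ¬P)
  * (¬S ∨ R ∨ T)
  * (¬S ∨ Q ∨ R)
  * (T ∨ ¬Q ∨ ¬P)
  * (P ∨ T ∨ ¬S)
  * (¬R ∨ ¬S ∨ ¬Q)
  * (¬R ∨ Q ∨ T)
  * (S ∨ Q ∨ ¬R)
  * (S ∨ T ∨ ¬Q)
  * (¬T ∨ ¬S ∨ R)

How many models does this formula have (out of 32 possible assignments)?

Case analysis on R and S:
  R=T, S=T: remaining (P,Q,T) ∈ {(F,F,T); (T,F,T)} — 2.
  R=T, S=F: remaining (P,Q,T) ∈ {(F,T,T); (T,T,T)} — 2.
  R=F, S=T: a clause becomes empty — 0.
  R=F, S=F: P free; 3 ways for (Q,T) × 2^1 = 6.
Total: 2 + 2 + 0 + 6 = 10.

10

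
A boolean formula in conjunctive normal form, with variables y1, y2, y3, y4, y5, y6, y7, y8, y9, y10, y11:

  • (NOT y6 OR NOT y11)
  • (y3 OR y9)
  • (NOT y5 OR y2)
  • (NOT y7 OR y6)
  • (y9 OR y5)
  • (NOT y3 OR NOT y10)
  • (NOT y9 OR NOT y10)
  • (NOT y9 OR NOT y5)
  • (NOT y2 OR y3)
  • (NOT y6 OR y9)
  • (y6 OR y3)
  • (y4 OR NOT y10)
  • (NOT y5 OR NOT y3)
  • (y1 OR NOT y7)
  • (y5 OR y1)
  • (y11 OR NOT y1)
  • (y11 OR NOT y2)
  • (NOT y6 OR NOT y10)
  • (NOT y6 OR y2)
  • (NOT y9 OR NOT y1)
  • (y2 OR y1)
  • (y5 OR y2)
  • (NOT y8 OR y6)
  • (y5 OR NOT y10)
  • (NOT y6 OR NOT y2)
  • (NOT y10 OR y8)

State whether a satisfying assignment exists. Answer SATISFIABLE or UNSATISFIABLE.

UNSATISFIABLE

y6 = True:
  propagation gives y11=False, y9=True, y10=False, y5=False; an empty clause results — contradiction.
y6 = False:
  propagation gives y7=False, y3=True, y10=False, y5=False; an empty clause results — contradiction.
Every branch closes, so no satisfying assignment exists.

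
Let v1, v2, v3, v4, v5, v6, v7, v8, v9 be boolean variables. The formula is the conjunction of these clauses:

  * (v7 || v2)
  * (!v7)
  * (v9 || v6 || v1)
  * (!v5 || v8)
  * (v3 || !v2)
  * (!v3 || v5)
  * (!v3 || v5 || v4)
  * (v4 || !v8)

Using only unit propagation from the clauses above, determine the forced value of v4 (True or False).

True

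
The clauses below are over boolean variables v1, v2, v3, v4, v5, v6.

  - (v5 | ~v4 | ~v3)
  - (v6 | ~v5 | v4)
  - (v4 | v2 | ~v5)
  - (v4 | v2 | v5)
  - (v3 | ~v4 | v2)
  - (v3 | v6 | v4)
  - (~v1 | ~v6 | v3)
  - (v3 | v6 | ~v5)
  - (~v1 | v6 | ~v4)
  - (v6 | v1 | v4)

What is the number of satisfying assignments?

16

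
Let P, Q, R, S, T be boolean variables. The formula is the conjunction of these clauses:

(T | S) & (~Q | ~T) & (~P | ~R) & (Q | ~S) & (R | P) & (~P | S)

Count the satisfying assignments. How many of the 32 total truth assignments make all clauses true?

3

Satisfying assignments:
  P=0 Q=0 R=1 S=0 T=1
  P=0 Q=1 R=1 S=1 T=0
  P=1 Q=1 R=0 S=1 T=0
Count: 3.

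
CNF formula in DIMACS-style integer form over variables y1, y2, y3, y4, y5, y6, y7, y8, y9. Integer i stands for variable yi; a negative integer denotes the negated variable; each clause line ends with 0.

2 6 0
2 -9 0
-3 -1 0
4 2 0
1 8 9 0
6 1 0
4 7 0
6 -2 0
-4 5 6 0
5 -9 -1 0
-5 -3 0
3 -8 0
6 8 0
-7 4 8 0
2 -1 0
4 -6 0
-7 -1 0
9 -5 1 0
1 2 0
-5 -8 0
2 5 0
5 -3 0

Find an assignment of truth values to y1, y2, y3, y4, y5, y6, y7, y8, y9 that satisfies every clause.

Try y1 = False.
  then y6 is forced to True.
  then y4 is forced to True.
  then y2 is forced to True.
The remaining clauses are satisfied by y3 = False, y5 = False, y7 = False, y8 = False, y9 = True.
Every clause has at least one true literal under this assignment.
Check each clause:
  1. (y6 || y2) — y2 is true.
  2. (y2 || !y9) — y2 is true.
  3. (!y3 || !y1) — !y3 is true.
  4. (y2 || y4) — y2 is true.
  5. (y8 || y9 || y1) — y9 is true.
  6. (y1 || y6) — y6 is true.
  7. (y7 || y4) — y4 is true.
  8. (!y2 || y6) — y6 is true.
  9. (y6 || y5 || !y4) — y6 is true.
  10. (y5 || !y1 || !y9) — !y1 is true.
  11. (!y3 || !y5) — !y5 is true.
  12. (!y8 || y3) — !y8 is true.
  13. (y8 || y6) — y6 is true.
  14. (!y7 || y4 || y8) — !y7 is true.
  15. (y2 || !y1) — y2 is true.
  16. (!y6 || y4) — y4 is true.
  17. (!y7 || !y1) — !y7 is true.
  18. (!y5 || y1 || y9) — !y5 is true.
  19. (y1 || y2) — y2 is true.
  20. (!y5 || !y8) — !y8 is true.
  21. (y2 || y5) — y2 is true.
  22. (!y3 || y5) — !y3 is true.

y1=False, y2=True, y3=False, y4=True, y5=False, y6=True, y7=False, y8=False, y9=True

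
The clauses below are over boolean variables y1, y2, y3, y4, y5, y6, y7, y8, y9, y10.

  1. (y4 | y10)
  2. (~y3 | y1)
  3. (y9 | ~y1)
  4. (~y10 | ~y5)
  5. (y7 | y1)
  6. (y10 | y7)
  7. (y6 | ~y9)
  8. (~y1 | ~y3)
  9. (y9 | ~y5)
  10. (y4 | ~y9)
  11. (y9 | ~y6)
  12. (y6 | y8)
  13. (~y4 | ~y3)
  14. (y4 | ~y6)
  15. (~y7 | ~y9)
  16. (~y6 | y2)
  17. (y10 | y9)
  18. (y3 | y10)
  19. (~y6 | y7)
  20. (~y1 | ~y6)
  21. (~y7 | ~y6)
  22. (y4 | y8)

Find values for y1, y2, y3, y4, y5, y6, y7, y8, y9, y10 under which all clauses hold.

y1=False, y2=True, y3=False, y4=True, y5=False, y6=False, y7=True, y8=True, y9=False, y10=True

Check each clause:
  1. (y4 | y10) — y10 is true.
  2. (y1 | ~y3) — ~y3 is true.
  3. (y9 | ~y1) — ~y1 is true.
  4. (~y5 | ~y10) — ~y5 is true.
  5. (y7 | y1) — y7 is true.
  6. (y7 | y10) — y10 is true.
  7. (y6 | ~y9) — ~y9 is true.
  8. (~y1 | ~y3) — ~y3 is true.
  9. (y9 | ~y5) — ~y5 is true.
  10. (~y9 | y4) — y4 is true.
  11. (y9 | ~y6) — ~y6 is true.
  12. (y8 | y6) — y8 is true.
  13. (~y4 | ~y3) — ~y3 is true.
  14. (~y6 | y4) — ~y6 is true.
  15. (~y7 | ~y9) — ~y9 is true.
  16. (y2 | ~y6) — ~y6 is true.
  17. (y9 | y10) — y10 is true.
  18. (y3 | y10) — y10 is true.
  19. (~y6 | y7) — ~y6 is true.
  20. (~y1 | ~y6) — ~y6 is true.
  21. (~y7 | ~y6) — ~y6 is true.
  22. (y4 | y8) — y8 is true.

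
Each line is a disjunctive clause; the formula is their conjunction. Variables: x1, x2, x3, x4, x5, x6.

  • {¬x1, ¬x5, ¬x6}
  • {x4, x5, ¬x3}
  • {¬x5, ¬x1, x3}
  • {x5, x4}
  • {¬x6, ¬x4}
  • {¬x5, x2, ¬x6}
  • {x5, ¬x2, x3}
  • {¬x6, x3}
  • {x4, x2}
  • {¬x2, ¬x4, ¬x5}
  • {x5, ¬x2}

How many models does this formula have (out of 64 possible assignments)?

11

Case analysis on x5 and x2:
  x5=T, x2=T: remaining (x1,x3,x4,x6) ∈ {(F,F,F,F); (F,T,F,F); (F,T,F,T); (T,T,F,F)} — 4.
  x5=T, x2=F: remaining (x1,x3,x4,x6) ∈ {(F,F,T,F); (F,T,T,F); (T,T,T,F)} — 3.
  x5=F, x2=T: a clause becomes empty — 0.
  x5=F, x2=F: remaining (x1,x3,x4,x6) ∈ {(F,F,T,F); (F,T,T,F); (T,F,T,F); (T,T,T,F)} — 4.
Total: 4 + 3 + 0 + 4 = 11.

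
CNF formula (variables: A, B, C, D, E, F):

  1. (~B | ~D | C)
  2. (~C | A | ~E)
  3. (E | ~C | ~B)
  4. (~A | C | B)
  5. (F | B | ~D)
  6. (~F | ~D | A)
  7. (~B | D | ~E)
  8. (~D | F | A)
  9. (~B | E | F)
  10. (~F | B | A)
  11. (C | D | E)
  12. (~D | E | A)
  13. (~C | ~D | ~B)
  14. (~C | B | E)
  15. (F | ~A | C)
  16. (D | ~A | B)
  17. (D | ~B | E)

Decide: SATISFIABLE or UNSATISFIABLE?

Try A = True.
Set B = False and propagate.
  then C is forced to True.
  then E is forced to True.
  then D is forced to True.
  then F is forced to True.
So A = T, B = F, C = T, D = T, E = T, F = T is a satisfying assignment.

SATISFIABLE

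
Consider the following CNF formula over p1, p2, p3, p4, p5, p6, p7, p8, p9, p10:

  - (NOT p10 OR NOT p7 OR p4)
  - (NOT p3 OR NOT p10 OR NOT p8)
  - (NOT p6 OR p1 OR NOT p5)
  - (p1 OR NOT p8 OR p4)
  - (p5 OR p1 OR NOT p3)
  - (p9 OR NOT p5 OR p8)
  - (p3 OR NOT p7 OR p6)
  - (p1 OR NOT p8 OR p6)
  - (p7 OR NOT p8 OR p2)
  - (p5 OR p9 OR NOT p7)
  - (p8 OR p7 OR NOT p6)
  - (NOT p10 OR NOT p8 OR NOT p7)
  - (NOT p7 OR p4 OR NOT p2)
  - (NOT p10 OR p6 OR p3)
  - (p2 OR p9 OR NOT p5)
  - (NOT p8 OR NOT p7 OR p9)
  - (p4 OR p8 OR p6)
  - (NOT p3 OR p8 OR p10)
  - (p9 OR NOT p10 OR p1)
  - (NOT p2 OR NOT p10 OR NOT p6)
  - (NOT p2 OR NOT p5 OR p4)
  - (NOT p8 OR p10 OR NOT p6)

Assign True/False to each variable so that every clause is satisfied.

p1=F, p2=F, p3=F, p4=T, p5=T, p6=F, p7=F, p8=F, p9=T, p10=F

Pure literal: p4 appears only positively; assign p4 = True.
Pure literal: p9 appears only positively; assign p9 = True.
Branch on p1: take p1 = False.
For the remaining variables, p2 = False, p3 = False, p5 = True, p6 = False, p7 = False, p8 = False, p10 = False works.
Every clause has at least one true literal under this assignment.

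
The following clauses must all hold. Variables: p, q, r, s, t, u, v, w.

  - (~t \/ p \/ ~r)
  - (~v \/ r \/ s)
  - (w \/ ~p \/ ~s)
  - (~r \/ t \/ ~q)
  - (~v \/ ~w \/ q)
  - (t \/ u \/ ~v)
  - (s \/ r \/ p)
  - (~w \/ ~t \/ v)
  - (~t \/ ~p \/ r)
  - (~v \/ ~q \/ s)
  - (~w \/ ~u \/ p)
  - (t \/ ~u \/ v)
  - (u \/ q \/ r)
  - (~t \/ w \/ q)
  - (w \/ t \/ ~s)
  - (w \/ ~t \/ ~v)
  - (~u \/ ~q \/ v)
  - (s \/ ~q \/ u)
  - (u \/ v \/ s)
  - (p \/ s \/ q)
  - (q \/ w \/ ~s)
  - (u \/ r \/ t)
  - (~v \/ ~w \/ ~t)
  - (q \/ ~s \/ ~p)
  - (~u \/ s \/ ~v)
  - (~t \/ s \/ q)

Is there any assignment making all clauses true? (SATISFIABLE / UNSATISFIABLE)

SATISFIABLE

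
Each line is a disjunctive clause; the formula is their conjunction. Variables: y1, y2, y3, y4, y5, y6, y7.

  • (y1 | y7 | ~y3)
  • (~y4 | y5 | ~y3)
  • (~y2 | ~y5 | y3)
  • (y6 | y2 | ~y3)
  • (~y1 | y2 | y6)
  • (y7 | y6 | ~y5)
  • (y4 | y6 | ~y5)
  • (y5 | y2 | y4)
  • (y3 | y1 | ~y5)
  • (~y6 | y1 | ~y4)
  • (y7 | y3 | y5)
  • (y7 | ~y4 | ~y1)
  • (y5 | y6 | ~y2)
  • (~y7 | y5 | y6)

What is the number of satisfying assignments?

20

Split on y5, then y6.
  y5=1, y6=1: 11 of the 32 assignments to (y1,y2,y3,y4,y7) work.
  y5=1, y6=0: remaining (y1,y2,y3,y4,y7) ∈ {(0,1,1,1,1); (1,1,1,1,1)} — 2.
  y5=0, y6=1: 7 of the 32 assignments to (y1,y2,y3,y4,y7) work.
  y5=0, y6=0: a clause becomes empty — 0.
Total: 11 + 2 + 7 + 0 = 20.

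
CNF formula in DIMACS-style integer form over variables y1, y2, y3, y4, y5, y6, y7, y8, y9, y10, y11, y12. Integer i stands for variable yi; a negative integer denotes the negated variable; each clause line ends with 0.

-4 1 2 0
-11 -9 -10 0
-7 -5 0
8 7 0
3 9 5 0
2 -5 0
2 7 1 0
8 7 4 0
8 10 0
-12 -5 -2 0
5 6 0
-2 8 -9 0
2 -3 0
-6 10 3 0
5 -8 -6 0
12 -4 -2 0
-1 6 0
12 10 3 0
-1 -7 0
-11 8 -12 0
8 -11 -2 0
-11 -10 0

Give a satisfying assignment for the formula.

Pure literal: y11 appears only negated; assign y11 = False.
Branch on y1: take y1 = True.
  then y6 is forced to True.
  then y7 is forced to False.
  then y8 is forced to True.
  then y5 is forced to True.
  then y2 is forced to True.
  then y12 is forced to False.
  then y4 is forced to False.
Set y3 = True and propagate.
y9, y10 are now unconstrained; take y9 = True, y10 = False.

y1 = T, y2 = T, y3 = T, y4 = F, y5 = T, y6 = T, y7 = F, y8 = T, y9 = T, y10 = F, y11 = F, y12 = F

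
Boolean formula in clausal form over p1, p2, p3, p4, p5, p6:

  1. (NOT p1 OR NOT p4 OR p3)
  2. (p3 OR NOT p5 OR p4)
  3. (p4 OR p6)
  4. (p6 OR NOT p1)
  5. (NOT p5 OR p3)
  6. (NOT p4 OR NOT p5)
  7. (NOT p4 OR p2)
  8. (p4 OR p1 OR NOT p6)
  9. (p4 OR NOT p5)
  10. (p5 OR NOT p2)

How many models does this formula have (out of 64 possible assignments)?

2

The models are:
  p1=1 p2=0 p3=0 p4=0 p5=0 p6=1
  p1=1 p2=0 p3=1 p4=0 p5=0 p6=1
That's 2 in total.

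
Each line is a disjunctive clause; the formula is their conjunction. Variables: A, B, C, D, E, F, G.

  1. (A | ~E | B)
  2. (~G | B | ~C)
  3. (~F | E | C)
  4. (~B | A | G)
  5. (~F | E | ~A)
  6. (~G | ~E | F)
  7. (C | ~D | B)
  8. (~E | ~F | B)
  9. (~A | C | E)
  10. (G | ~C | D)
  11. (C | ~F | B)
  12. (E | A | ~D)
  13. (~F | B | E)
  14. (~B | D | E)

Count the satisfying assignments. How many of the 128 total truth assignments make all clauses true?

21

Case analysis on E and B:
  E=1, B=1: 14 of the 32 assignments to (A,C,D,F,G) work.
  E=1, B=0: remaining (A,C,D,F,G) ∈ {(1,0,0,0,0); (1,1,1,0,0)} — 2.
  E=0, B=1: remaining (A,C,D,F,G) ∈ {(1,1,1,0,0); (1,1,1,0,1)} — 2.
  E=0, B=0: remaining (A,C,D,F,G) ∈ {(0,0,0,0,0); (0,0,0,0,1); (1,1,1,0,0)} — 3.
Total: 14 + 2 + 2 + 3 = 21.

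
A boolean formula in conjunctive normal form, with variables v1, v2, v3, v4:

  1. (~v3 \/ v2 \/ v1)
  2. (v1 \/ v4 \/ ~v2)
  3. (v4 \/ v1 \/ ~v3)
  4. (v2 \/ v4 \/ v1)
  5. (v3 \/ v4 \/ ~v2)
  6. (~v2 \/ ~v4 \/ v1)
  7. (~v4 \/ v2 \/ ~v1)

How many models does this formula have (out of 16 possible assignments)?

6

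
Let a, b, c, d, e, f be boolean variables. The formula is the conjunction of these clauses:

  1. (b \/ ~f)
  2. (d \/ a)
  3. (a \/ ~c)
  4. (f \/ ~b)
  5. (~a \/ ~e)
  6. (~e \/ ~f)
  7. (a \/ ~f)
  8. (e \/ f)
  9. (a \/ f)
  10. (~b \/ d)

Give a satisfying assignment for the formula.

a=True, b=True, c=True, d=True, e=False, f=True

d occurs only positively in the remaining clauses — set d = True.
Try a = True.
  then e is forced to False.
  then f is forced to True.
  then b is forced to True.
c is now unconstrained; take c = True.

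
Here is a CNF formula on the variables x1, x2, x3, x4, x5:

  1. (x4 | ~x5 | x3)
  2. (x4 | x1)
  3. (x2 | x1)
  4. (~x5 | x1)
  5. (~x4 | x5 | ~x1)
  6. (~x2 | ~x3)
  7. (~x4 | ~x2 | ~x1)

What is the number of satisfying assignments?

Satisfying assignments:
  x1=0 x2=1 x3=0 x4=1 x5=0
  x1=1 x2=0 x3=0 x4=0 x5=0
  x1=1 x2=0 x3=0 x4=1 x5=1
  x1=1 x2=0 x3=1 x4=0 x5=0
  x1=1 x2=0 x3=1 x4=0 x5=1
  x1=1 x2=0 x3=1 x4=1 x5=1
  x1=1 x2=1 x3=0 x4=0 x5=0
Count: 7.

7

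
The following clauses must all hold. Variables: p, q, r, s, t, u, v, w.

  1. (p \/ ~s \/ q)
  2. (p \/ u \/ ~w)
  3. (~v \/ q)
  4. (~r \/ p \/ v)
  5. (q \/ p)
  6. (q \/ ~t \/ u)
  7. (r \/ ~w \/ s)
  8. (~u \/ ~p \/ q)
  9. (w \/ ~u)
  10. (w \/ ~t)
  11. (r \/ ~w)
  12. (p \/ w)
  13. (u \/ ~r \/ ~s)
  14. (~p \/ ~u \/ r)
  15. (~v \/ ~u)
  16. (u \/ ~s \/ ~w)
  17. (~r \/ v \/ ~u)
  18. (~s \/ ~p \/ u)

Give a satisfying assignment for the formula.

p=T, q=T, r=T, s=F, t=T, u=F, v=T, w=T

q occurs only positively in the remaining clauses — set q = True.
Set p = True and propagate.
Branch on r: take r = True.
Try s = False.
For the remaining variables, t = True, u = False, v = True, w = True works.
Every clause has at least one true literal under this assignment.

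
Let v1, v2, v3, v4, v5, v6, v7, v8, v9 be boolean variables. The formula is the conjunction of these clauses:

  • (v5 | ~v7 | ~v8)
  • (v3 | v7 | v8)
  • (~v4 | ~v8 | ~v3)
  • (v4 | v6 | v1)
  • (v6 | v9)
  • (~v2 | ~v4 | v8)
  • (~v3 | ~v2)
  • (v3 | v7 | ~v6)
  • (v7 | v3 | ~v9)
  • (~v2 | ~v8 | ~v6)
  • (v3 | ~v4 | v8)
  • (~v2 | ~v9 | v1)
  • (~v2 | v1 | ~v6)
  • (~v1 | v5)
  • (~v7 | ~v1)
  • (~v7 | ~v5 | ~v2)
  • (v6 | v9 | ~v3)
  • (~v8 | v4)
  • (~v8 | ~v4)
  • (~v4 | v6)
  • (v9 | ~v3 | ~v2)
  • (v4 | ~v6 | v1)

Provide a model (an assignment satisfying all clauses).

v1 = True, v2 = False, v3 = True, v4 = False, v5 = True, v6 = True, v7 = False, v8 = False, v9 = False

Pure literal: v2 appears only negated; assign v2 = False.
Branch on v1: take v1 = True.
  then v5 is forced to True.
  then v7 is forced to False.
Set v3 = True and propagate.
For the remaining variables, v4 = False, v6 = True, v8 = False, v9 = False works.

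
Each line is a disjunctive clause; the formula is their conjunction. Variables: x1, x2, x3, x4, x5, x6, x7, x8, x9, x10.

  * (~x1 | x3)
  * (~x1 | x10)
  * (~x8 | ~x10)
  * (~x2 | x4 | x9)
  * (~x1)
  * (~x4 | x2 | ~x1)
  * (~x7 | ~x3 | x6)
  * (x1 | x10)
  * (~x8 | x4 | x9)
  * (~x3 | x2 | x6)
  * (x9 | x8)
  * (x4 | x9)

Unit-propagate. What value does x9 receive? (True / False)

(~x1) stands alone — x1 = False.
From (x1 | x10) and x1 = False: x10 = True.
From (~x10 | ~x8) and x10 = True: x8 = False.
(x9 | x8): since x8 = False, the clause reduces to (x9). x9 = True.

True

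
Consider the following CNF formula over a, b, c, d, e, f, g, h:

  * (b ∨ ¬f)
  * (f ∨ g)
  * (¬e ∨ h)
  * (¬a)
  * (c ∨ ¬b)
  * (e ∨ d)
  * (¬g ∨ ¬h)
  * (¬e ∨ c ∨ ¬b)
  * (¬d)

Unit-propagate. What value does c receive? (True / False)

Unit clause (¬a) sets a = False.
(¬d) stands alone — d = False.
From (e ∨ d) and d = False: e = True.
From (¬e ∨ h) and e = True: h = True.
(¬h ∨ ¬g) with h = True leaves only ¬g, so g = False.
(f ∨ g) with g = False leaves only f, so f = True.
In (b ∨ ¬f), ¬f is now false; b must hold, so b = True.
From (c ∨ ¬b) and b = True: c = True.

True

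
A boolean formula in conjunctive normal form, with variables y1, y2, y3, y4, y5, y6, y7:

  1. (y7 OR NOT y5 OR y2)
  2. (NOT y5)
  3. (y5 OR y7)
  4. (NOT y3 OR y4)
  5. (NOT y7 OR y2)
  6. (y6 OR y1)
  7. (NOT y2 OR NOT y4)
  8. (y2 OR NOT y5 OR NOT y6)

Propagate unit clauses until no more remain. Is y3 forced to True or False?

False

(NOT y5) is a unit clause: y5 = False.
In (y5 OR y7), y5 is now false; y7 must hold, so y7 = True.
(y2 OR NOT y7): since y7 = True, the clause reduces to (y2). y2 = True.
(NOT y2 OR NOT y4): since y2 = True, the clause reduces to (NOT y4). y4 = False.
(y4 OR NOT y3) with y4 = False leaves only NOT y3, so y3 = False.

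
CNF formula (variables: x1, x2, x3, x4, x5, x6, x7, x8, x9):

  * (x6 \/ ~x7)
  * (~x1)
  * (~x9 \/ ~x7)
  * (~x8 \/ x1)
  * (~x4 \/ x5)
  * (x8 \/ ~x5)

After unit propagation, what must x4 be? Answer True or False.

(~x1) is a unit clause: x1 = False.
(x1 \/ ~x8) with x1 = False leaves only ~x8, so x8 = False.
(~x5 \/ x8): since x8 = False, the clause reduces to (~x5). x5 = False.
(~x4 \/ x5) with x5 = False leaves only ~x4, so x4 = False.

False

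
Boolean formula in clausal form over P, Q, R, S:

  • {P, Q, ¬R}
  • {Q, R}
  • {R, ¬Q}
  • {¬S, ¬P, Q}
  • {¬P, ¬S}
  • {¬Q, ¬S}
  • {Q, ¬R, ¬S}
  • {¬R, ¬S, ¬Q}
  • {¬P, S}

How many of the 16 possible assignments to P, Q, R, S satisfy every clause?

Satisfying assignments:
  P=F Q=T R=T S=F
That's 1 in total.

1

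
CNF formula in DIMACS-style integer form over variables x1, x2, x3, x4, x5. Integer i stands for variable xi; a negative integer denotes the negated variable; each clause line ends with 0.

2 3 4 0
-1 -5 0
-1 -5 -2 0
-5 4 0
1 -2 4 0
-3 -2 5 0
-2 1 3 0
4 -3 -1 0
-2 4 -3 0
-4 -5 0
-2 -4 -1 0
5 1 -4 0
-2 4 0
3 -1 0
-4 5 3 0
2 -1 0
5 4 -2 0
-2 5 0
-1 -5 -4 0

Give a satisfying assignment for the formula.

Branch on x1: take x1 = False.
The remaining clauses are satisfied by x2 = False, x3 = True, x4 = False, x5 = False.

x1=False, x2=False, x3=True, x4=False, x5=False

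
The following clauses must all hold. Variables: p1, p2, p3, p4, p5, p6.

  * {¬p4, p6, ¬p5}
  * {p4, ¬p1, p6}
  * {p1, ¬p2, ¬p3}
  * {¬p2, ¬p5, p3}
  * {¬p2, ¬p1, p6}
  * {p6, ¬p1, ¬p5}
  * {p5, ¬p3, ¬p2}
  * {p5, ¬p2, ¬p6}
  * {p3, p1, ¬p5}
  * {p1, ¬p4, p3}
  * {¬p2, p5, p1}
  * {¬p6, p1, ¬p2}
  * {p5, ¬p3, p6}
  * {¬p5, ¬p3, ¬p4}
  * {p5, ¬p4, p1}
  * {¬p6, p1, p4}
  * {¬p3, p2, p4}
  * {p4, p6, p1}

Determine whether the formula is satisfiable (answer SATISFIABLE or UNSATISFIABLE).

SATISFIABLE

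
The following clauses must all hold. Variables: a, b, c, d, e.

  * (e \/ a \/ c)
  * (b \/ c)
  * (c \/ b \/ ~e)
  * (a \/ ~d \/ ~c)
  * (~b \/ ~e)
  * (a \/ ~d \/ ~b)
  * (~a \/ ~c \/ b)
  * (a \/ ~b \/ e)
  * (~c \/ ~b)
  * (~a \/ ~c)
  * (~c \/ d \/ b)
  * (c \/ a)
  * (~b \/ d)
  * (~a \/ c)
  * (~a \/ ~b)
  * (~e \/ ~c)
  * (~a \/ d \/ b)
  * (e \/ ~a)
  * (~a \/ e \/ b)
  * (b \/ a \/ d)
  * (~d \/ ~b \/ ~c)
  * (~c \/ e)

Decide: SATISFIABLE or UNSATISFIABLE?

b = True:
  propagation gives e=False, a=True; an empty clause results — contradiction.
b = False:
  propagation gives c=True, a=False, d=False; an empty clause results — contradiction.
Every branch closes, so no satisfying assignment exists.

UNSATISFIABLE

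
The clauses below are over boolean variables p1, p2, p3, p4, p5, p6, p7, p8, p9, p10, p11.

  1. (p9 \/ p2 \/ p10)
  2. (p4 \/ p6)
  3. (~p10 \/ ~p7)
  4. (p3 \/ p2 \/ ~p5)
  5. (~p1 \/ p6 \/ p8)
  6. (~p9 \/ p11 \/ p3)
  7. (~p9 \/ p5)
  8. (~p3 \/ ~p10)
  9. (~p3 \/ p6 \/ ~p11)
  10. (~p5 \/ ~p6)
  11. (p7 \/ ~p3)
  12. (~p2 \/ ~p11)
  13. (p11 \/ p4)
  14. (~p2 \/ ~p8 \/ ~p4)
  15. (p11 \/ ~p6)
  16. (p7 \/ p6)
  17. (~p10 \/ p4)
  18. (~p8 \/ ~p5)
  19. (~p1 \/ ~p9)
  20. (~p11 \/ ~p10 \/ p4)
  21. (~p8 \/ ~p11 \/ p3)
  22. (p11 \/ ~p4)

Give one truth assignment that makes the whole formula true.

p1 = 1, p2 = 0, p3 = 0, p4 = 1, p5 = 0, p6 = 1, p7 = 0, p8 = 0, p9 = 0, p10 = 1, p11 = 1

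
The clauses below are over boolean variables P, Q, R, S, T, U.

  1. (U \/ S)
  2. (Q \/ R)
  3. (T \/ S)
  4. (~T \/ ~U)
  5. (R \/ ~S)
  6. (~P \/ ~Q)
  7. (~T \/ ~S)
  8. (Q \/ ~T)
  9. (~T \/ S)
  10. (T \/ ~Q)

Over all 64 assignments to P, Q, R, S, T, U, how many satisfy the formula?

4

Satisfying assignments:
  P=F Q=F R=T S=T T=F U=F
  P=F Q=F R=T S=T T=F U=T
  P=T Q=F R=T S=T T=F U=F
  P=T Q=F R=T S=T T=F U=T
Count: 4.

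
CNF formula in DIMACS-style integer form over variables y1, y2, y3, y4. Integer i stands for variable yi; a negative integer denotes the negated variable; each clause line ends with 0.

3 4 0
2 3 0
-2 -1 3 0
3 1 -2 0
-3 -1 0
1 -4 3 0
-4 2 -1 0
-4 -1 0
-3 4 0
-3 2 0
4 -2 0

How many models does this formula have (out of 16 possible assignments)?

1

The models are:
  y1=0 y2=1 y3=1 y4=1
Count: 1.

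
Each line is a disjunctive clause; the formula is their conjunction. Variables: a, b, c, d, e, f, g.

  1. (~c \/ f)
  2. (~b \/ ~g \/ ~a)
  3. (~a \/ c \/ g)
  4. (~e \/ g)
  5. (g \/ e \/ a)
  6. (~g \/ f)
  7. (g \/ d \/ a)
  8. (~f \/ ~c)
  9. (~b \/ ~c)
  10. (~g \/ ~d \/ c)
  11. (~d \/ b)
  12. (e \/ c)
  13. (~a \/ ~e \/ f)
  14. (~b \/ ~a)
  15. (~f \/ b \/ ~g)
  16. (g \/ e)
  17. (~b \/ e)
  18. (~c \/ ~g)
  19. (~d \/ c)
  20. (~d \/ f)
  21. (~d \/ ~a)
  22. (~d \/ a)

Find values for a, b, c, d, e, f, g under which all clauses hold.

Set a = False and propagate.
  then d is forced to False.
  then g is forced to True.
  then f is forced to True.
  then c is forced to False.
  then e is forced to True.
  then b is forced to True.

a = F, b = T, c = F, d = F, e = T, f = T, g = T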